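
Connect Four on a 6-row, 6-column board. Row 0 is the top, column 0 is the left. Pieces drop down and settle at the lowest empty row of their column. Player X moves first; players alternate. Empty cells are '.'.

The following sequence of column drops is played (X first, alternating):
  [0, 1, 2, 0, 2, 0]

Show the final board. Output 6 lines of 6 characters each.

Answer: ......
......
......
O.....
O.X...
XOX...

Derivation:
Move 1: X drops in col 0, lands at row 5
Move 2: O drops in col 1, lands at row 5
Move 3: X drops in col 2, lands at row 5
Move 4: O drops in col 0, lands at row 4
Move 5: X drops in col 2, lands at row 4
Move 6: O drops in col 0, lands at row 3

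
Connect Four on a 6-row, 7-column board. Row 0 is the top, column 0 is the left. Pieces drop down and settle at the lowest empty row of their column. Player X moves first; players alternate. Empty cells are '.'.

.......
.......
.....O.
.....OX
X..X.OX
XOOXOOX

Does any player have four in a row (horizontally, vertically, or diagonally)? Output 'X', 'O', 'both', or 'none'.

O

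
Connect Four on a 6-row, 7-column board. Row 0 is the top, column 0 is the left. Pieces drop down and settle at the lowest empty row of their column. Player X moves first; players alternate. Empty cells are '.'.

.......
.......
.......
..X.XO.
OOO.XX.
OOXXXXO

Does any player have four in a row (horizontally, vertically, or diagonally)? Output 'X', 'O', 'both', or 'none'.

X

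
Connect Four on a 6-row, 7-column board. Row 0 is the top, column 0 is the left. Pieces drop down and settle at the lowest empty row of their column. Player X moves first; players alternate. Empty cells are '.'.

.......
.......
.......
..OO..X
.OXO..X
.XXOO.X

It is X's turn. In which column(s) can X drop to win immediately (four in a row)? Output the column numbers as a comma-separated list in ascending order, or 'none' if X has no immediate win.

Answer: 6

Derivation:
col 0: drop X → no win
col 1: drop X → no win
col 2: drop X → no win
col 3: drop X → no win
col 4: drop X → no win
col 5: drop X → no win
col 6: drop X → WIN!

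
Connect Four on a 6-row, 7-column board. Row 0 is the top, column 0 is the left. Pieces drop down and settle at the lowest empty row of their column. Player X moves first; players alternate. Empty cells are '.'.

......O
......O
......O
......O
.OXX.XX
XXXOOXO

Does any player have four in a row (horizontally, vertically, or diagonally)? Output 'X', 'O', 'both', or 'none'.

O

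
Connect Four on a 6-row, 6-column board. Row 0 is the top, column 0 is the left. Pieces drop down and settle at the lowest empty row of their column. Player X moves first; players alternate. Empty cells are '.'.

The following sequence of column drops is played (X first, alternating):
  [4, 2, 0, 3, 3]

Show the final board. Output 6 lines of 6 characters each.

Answer: ......
......
......
......
...X..
X.OOX.

Derivation:
Move 1: X drops in col 4, lands at row 5
Move 2: O drops in col 2, lands at row 5
Move 3: X drops in col 0, lands at row 5
Move 4: O drops in col 3, lands at row 5
Move 5: X drops in col 3, lands at row 4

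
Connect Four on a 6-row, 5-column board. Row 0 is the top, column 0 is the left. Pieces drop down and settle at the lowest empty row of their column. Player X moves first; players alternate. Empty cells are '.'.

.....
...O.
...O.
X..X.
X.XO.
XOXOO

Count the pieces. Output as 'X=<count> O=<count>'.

X=6 O=6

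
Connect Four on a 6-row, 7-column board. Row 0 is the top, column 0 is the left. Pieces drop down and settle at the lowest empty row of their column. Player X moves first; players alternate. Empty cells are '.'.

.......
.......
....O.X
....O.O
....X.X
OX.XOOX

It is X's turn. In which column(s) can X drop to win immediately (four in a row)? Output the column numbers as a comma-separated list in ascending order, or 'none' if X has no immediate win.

col 0: drop X → no win
col 1: drop X → no win
col 2: drop X → no win
col 3: drop X → no win
col 4: drop X → no win
col 5: drop X → no win
col 6: drop X → no win

Answer: none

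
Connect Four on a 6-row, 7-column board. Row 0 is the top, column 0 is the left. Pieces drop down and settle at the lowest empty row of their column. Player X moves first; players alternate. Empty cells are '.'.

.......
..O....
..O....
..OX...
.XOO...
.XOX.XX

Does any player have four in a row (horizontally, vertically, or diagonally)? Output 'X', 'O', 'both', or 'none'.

O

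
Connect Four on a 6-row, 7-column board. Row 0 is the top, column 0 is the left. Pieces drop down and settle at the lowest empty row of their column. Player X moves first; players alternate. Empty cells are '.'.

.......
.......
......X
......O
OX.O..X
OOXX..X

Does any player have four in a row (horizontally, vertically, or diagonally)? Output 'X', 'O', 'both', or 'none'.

none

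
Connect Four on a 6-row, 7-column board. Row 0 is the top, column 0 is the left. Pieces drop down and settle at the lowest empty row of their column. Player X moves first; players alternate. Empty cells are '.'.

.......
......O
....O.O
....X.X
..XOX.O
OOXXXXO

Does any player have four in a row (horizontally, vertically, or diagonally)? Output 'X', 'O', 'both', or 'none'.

X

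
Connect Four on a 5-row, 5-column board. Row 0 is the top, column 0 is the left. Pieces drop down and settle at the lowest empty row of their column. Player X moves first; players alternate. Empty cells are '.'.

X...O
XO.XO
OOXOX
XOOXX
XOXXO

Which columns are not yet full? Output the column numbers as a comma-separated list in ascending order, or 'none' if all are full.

col 0: top cell = 'X' → FULL
col 1: top cell = '.' → open
col 2: top cell = '.' → open
col 3: top cell = '.' → open
col 4: top cell = 'O' → FULL

Answer: 1,2,3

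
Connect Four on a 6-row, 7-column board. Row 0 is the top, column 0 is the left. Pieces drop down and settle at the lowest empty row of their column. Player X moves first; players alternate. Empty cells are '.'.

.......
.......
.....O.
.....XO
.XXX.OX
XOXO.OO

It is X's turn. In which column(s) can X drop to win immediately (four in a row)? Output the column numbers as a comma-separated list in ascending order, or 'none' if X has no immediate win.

col 0: drop X → WIN!
col 1: drop X → no win
col 2: drop X → no win
col 3: drop X → no win
col 4: drop X → no win
col 5: drop X → no win
col 6: drop X → no win

Answer: 0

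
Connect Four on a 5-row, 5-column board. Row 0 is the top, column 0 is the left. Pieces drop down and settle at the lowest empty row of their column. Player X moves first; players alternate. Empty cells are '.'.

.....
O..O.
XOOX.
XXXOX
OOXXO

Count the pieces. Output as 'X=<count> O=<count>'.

X=8 O=8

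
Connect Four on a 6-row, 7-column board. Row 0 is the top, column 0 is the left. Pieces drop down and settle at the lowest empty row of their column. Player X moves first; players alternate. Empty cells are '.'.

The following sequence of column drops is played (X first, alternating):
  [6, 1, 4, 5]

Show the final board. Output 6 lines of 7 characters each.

Move 1: X drops in col 6, lands at row 5
Move 2: O drops in col 1, lands at row 5
Move 3: X drops in col 4, lands at row 5
Move 4: O drops in col 5, lands at row 5

Answer: .......
.......
.......
.......
.......
.O..XOX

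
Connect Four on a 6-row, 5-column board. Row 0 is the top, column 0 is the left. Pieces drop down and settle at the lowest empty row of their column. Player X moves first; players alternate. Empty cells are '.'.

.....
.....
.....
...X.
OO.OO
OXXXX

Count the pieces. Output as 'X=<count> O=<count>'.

X=5 O=5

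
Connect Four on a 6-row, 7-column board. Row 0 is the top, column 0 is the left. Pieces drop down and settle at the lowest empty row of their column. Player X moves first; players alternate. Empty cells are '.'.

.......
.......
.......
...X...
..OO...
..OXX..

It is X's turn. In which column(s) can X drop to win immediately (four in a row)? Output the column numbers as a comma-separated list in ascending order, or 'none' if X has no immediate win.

col 0: drop X → no win
col 1: drop X → no win
col 2: drop X → no win
col 3: drop X → no win
col 4: drop X → no win
col 5: drop X → no win
col 6: drop X → no win

Answer: none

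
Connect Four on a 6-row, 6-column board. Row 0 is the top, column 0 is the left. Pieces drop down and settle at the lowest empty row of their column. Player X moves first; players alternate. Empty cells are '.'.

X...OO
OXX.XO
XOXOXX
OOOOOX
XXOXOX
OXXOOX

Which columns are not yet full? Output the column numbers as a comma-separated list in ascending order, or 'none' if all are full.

Answer: 1,2,3

Derivation:
col 0: top cell = 'X' → FULL
col 1: top cell = '.' → open
col 2: top cell = '.' → open
col 3: top cell = '.' → open
col 4: top cell = 'O' → FULL
col 5: top cell = 'O' → FULL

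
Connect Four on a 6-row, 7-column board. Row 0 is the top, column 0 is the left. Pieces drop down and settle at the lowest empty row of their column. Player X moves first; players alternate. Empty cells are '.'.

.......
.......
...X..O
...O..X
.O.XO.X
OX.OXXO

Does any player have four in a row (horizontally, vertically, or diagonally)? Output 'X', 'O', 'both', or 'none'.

none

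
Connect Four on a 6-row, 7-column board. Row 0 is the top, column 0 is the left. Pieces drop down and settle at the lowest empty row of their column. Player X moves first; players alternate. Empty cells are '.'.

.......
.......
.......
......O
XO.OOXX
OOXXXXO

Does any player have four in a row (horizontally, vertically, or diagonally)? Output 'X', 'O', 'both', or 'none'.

X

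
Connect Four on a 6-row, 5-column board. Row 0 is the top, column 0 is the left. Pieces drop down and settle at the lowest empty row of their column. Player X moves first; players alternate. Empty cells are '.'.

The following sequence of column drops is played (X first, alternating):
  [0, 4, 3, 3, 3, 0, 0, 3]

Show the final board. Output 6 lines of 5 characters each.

Answer: .....
.....
...O.
X..X.
O..O.
X..XO

Derivation:
Move 1: X drops in col 0, lands at row 5
Move 2: O drops in col 4, lands at row 5
Move 3: X drops in col 3, lands at row 5
Move 4: O drops in col 3, lands at row 4
Move 5: X drops in col 3, lands at row 3
Move 6: O drops in col 0, lands at row 4
Move 7: X drops in col 0, lands at row 3
Move 8: O drops in col 3, lands at row 2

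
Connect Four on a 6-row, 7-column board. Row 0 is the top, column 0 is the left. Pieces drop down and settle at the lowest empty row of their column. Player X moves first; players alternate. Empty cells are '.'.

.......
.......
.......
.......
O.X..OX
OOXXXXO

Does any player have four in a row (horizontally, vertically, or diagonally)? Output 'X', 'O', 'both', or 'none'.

X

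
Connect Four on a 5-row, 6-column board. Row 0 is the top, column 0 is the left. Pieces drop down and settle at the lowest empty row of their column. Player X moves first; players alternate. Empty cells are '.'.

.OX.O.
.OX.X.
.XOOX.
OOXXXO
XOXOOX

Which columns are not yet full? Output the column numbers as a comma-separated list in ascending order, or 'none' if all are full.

Answer: 0,3,5

Derivation:
col 0: top cell = '.' → open
col 1: top cell = 'O' → FULL
col 2: top cell = 'X' → FULL
col 3: top cell = '.' → open
col 4: top cell = 'O' → FULL
col 5: top cell = '.' → open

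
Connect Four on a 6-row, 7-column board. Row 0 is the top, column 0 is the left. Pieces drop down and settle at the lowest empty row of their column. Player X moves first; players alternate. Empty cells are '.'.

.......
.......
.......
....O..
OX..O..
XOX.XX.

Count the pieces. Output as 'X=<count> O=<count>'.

X=5 O=4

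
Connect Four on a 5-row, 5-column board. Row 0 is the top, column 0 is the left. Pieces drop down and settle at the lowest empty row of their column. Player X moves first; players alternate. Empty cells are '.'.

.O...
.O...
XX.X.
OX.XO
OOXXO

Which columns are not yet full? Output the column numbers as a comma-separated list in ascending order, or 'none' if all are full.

col 0: top cell = '.' → open
col 1: top cell = 'O' → FULL
col 2: top cell = '.' → open
col 3: top cell = '.' → open
col 4: top cell = '.' → open

Answer: 0,2,3,4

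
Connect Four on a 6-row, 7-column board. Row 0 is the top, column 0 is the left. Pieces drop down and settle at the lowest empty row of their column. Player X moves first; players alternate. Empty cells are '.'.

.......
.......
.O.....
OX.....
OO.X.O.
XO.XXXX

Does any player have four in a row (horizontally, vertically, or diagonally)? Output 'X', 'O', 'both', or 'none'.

X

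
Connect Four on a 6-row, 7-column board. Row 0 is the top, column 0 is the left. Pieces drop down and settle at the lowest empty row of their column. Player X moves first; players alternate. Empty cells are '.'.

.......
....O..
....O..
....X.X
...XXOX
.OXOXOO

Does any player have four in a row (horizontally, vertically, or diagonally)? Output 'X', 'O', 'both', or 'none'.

none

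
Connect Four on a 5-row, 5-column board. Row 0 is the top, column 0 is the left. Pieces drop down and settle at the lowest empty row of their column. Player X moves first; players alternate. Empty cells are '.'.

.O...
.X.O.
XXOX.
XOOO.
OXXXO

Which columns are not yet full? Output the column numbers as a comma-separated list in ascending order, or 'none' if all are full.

Answer: 0,2,3,4

Derivation:
col 0: top cell = '.' → open
col 1: top cell = 'O' → FULL
col 2: top cell = '.' → open
col 3: top cell = '.' → open
col 4: top cell = '.' → open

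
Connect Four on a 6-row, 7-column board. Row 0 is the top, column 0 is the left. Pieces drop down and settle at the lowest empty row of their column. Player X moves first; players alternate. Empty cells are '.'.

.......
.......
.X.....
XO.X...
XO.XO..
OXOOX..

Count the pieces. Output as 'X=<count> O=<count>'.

X=7 O=6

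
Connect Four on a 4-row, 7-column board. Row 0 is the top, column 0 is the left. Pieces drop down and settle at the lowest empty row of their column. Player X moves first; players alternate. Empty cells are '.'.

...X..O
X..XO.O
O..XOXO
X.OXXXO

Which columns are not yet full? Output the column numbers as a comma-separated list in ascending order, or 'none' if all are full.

col 0: top cell = '.' → open
col 1: top cell = '.' → open
col 2: top cell = '.' → open
col 3: top cell = 'X' → FULL
col 4: top cell = '.' → open
col 5: top cell = '.' → open
col 6: top cell = 'O' → FULL

Answer: 0,1,2,4,5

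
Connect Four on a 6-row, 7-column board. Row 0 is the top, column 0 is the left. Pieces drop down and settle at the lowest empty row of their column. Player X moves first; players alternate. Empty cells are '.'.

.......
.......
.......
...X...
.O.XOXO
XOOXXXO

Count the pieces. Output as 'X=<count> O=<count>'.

X=7 O=6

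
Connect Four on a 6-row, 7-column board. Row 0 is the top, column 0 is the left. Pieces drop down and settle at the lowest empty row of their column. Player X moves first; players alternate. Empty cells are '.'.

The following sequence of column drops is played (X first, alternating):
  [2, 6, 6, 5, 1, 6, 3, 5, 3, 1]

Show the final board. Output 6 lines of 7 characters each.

Move 1: X drops in col 2, lands at row 5
Move 2: O drops in col 6, lands at row 5
Move 3: X drops in col 6, lands at row 4
Move 4: O drops in col 5, lands at row 5
Move 5: X drops in col 1, lands at row 5
Move 6: O drops in col 6, lands at row 3
Move 7: X drops in col 3, lands at row 5
Move 8: O drops in col 5, lands at row 4
Move 9: X drops in col 3, lands at row 4
Move 10: O drops in col 1, lands at row 4

Answer: .......
.......
.......
......O
.O.X.OX
.XXX.OO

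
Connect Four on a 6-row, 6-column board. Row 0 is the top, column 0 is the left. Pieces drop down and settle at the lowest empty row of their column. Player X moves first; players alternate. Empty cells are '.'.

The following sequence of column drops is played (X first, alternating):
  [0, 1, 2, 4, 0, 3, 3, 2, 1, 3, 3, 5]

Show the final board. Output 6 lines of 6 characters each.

Answer: ......
......
...X..
...O..
XXOX..
XOXOOO

Derivation:
Move 1: X drops in col 0, lands at row 5
Move 2: O drops in col 1, lands at row 5
Move 3: X drops in col 2, lands at row 5
Move 4: O drops in col 4, lands at row 5
Move 5: X drops in col 0, lands at row 4
Move 6: O drops in col 3, lands at row 5
Move 7: X drops in col 3, lands at row 4
Move 8: O drops in col 2, lands at row 4
Move 9: X drops in col 1, lands at row 4
Move 10: O drops in col 3, lands at row 3
Move 11: X drops in col 3, lands at row 2
Move 12: O drops in col 5, lands at row 5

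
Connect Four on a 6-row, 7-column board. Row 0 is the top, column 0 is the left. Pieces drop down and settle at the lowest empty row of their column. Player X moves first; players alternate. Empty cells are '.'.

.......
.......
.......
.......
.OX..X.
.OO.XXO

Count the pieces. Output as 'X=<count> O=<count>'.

X=4 O=4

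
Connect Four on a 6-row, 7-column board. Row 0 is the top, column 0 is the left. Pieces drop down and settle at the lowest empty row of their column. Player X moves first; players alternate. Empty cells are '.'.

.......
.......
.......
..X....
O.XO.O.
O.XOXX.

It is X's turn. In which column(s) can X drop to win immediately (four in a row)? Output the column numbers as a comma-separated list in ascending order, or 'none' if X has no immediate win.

col 0: drop X → no win
col 1: drop X → no win
col 2: drop X → WIN!
col 3: drop X → no win
col 4: drop X → no win
col 5: drop X → no win
col 6: drop X → no win

Answer: 2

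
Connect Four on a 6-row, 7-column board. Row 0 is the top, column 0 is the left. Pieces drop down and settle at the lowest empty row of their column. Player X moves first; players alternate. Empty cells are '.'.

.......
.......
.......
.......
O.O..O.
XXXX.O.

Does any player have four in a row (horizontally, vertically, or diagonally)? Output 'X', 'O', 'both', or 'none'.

X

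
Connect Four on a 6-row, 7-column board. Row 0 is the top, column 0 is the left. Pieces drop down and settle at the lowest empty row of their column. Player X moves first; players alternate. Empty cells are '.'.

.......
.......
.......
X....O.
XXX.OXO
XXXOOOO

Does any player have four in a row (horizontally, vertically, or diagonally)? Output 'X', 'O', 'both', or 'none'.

O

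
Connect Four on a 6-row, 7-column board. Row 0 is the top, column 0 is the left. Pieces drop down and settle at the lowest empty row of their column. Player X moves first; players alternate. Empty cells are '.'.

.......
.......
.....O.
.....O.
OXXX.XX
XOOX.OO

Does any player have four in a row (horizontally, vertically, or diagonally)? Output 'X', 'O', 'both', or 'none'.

none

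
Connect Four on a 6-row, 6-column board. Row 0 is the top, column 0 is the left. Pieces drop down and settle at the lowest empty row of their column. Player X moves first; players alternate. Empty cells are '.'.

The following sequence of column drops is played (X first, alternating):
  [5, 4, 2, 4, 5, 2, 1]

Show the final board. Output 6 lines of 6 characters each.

Move 1: X drops in col 5, lands at row 5
Move 2: O drops in col 4, lands at row 5
Move 3: X drops in col 2, lands at row 5
Move 4: O drops in col 4, lands at row 4
Move 5: X drops in col 5, lands at row 4
Move 6: O drops in col 2, lands at row 4
Move 7: X drops in col 1, lands at row 5

Answer: ......
......
......
......
..O.OX
.XX.OX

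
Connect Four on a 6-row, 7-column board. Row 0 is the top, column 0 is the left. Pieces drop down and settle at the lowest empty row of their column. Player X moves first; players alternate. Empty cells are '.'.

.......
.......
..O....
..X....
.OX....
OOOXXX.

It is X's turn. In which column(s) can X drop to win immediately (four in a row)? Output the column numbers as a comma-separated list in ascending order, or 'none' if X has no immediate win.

col 0: drop X → no win
col 1: drop X → no win
col 2: drop X → no win
col 3: drop X → no win
col 4: drop X → no win
col 5: drop X → no win
col 6: drop X → WIN!

Answer: 6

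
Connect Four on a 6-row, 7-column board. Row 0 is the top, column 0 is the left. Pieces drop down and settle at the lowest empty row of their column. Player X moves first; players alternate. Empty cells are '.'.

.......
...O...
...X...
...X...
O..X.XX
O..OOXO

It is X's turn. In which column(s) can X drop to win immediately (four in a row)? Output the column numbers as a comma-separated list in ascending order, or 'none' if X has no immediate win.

Answer: 4

Derivation:
col 0: drop X → no win
col 1: drop X → no win
col 2: drop X → no win
col 3: drop X → no win
col 4: drop X → WIN!
col 5: drop X → no win
col 6: drop X → no win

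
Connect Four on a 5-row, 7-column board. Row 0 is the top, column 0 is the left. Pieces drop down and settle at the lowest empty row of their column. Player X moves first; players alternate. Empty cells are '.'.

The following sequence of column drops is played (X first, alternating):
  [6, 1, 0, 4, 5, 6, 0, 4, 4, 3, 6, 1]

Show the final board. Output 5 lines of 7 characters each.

Answer: .......
.......
....X.X
XO..O.O
XO.OOXX

Derivation:
Move 1: X drops in col 6, lands at row 4
Move 2: O drops in col 1, lands at row 4
Move 3: X drops in col 0, lands at row 4
Move 4: O drops in col 4, lands at row 4
Move 5: X drops in col 5, lands at row 4
Move 6: O drops in col 6, lands at row 3
Move 7: X drops in col 0, lands at row 3
Move 8: O drops in col 4, lands at row 3
Move 9: X drops in col 4, lands at row 2
Move 10: O drops in col 3, lands at row 4
Move 11: X drops in col 6, lands at row 2
Move 12: O drops in col 1, lands at row 3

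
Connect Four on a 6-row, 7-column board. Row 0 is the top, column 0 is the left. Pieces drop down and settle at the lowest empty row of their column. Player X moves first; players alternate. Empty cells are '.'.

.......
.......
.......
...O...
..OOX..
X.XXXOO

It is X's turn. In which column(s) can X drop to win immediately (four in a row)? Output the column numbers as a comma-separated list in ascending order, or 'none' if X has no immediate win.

Answer: 1

Derivation:
col 0: drop X → no win
col 1: drop X → WIN!
col 2: drop X → no win
col 3: drop X → no win
col 4: drop X → no win
col 5: drop X → no win
col 6: drop X → no win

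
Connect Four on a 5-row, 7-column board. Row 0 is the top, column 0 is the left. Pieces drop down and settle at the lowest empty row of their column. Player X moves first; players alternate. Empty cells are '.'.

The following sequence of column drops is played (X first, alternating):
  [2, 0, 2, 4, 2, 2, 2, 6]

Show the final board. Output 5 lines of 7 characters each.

Move 1: X drops in col 2, lands at row 4
Move 2: O drops in col 0, lands at row 4
Move 3: X drops in col 2, lands at row 3
Move 4: O drops in col 4, lands at row 4
Move 5: X drops in col 2, lands at row 2
Move 6: O drops in col 2, lands at row 1
Move 7: X drops in col 2, lands at row 0
Move 8: O drops in col 6, lands at row 4

Answer: ..X....
..O....
..X....
..X....
O.X.O.O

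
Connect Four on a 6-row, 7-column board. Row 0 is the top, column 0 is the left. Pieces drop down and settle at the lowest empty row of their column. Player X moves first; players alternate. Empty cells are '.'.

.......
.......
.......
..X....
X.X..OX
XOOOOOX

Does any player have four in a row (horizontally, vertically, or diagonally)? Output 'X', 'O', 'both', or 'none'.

O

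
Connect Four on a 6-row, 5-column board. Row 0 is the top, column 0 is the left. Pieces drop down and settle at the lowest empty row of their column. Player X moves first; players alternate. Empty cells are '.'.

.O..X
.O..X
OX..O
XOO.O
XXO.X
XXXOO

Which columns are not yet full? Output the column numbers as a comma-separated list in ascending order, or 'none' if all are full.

col 0: top cell = '.' → open
col 1: top cell = 'O' → FULL
col 2: top cell = '.' → open
col 3: top cell = '.' → open
col 4: top cell = 'X' → FULL

Answer: 0,2,3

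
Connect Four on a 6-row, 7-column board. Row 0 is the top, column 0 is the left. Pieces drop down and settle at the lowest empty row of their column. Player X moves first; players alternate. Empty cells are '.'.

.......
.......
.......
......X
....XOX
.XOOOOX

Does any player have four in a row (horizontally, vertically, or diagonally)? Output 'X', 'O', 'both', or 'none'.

O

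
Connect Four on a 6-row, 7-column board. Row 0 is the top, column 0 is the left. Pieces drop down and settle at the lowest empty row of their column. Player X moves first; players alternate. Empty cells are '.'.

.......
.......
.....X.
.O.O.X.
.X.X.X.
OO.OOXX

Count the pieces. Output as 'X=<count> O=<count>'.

X=7 O=6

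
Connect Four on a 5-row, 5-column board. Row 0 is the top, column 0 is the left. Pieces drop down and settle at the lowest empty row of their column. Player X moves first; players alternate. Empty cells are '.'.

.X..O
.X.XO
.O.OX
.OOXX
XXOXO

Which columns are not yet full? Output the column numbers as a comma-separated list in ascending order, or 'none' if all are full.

col 0: top cell = '.' → open
col 1: top cell = 'X' → FULL
col 2: top cell = '.' → open
col 3: top cell = '.' → open
col 4: top cell = 'O' → FULL

Answer: 0,2,3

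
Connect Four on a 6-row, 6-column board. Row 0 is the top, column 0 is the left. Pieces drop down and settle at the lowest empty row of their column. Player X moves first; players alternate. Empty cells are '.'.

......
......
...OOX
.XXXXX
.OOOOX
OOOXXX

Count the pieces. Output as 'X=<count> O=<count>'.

X=10 O=9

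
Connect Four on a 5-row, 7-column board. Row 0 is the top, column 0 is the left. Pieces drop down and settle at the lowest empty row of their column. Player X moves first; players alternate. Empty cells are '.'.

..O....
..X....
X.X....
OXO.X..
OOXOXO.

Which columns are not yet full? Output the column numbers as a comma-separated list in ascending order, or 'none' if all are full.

Answer: 0,1,3,4,5,6

Derivation:
col 0: top cell = '.' → open
col 1: top cell = '.' → open
col 2: top cell = 'O' → FULL
col 3: top cell = '.' → open
col 4: top cell = '.' → open
col 5: top cell = '.' → open
col 6: top cell = '.' → open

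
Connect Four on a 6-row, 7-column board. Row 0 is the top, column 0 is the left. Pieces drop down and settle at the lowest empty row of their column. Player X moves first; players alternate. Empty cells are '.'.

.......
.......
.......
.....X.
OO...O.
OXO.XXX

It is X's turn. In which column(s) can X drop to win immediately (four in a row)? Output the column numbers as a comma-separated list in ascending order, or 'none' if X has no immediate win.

col 0: drop X → no win
col 1: drop X → no win
col 2: drop X → no win
col 3: drop X → WIN!
col 4: drop X → no win
col 5: drop X → no win
col 6: drop X → no win

Answer: 3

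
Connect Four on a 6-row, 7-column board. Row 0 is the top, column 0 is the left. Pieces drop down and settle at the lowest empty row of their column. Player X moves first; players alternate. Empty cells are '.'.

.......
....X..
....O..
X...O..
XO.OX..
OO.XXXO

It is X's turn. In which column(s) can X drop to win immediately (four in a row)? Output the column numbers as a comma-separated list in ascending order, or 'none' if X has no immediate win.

col 0: drop X → no win
col 1: drop X → no win
col 2: drop X → WIN!
col 3: drop X → no win
col 4: drop X → no win
col 5: drop X → no win
col 6: drop X → no win

Answer: 2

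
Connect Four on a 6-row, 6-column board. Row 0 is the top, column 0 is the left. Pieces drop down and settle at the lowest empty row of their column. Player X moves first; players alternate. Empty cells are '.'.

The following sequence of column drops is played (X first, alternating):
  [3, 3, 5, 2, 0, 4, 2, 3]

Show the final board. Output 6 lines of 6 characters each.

Move 1: X drops in col 3, lands at row 5
Move 2: O drops in col 3, lands at row 4
Move 3: X drops in col 5, lands at row 5
Move 4: O drops in col 2, lands at row 5
Move 5: X drops in col 0, lands at row 5
Move 6: O drops in col 4, lands at row 5
Move 7: X drops in col 2, lands at row 4
Move 8: O drops in col 3, lands at row 3

Answer: ......
......
......
...O..
..XO..
X.OXOX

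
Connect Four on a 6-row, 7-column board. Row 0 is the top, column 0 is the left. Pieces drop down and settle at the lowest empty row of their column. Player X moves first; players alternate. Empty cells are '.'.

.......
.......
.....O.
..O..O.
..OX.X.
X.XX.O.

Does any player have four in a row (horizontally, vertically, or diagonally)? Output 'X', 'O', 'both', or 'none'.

none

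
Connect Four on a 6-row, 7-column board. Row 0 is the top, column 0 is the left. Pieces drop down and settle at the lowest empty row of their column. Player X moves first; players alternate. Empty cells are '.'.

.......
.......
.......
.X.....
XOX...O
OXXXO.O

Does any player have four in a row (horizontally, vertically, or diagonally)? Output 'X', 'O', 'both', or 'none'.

none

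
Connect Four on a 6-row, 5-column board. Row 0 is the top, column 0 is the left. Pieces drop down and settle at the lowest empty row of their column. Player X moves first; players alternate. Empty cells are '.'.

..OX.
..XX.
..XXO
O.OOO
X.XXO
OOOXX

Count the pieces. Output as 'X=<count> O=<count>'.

X=10 O=10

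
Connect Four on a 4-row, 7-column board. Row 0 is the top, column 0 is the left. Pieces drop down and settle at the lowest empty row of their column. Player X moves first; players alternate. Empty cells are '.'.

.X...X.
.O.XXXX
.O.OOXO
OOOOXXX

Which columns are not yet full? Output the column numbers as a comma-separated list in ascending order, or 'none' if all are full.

Answer: 0,2,3,4,6

Derivation:
col 0: top cell = '.' → open
col 1: top cell = 'X' → FULL
col 2: top cell = '.' → open
col 3: top cell = '.' → open
col 4: top cell = '.' → open
col 5: top cell = 'X' → FULL
col 6: top cell = '.' → open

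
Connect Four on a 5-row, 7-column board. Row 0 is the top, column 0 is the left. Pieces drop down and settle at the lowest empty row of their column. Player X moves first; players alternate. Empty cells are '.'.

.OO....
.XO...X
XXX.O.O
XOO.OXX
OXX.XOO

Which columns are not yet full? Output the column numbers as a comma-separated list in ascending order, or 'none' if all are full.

col 0: top cell = '.' → open
col 1: top cell = 'O' → FULL
col 2: top cell = 'O' → FULL
col 3: top cell = '.' → open
col 4: top cell = '.' → open
col 5: top cell = '.' → open
col 6: top cell = '.' → open

Answer: 0,3,4,5,6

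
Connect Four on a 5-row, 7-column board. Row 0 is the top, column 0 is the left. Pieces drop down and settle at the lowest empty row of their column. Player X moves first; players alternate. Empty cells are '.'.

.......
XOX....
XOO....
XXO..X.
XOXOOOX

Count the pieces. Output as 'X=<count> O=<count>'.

X=9 O=8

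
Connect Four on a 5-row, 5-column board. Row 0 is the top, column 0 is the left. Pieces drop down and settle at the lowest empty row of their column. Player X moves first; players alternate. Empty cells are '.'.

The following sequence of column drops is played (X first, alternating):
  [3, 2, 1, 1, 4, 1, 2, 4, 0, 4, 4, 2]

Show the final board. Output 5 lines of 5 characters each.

Answer: .....
....X
.OO.O
.OX.O
XXOXX

Derivation:
Move 1: X drops in col 3, lands at row 4
Move 2: O drops in col 2, lands at row 4
Move 3: X drops in col 1, lands at row 4
Move 4: O drops in col 1, lands at row 3
Move 5: X drops in col 4, lands at row 4
Move 6: O drops in col 1, lands at row 2
Move 7: X drops in col 2, lands at row 3
Move 8: O drops in col 4, lands at row 3
Move 9: X drops in col 0, lands at row 4
Move 10: O drops in col 4, lands at row 2
Move 11: X drops in col 4, lands at row 1
Move 12: O drops in col 2, lands at row 2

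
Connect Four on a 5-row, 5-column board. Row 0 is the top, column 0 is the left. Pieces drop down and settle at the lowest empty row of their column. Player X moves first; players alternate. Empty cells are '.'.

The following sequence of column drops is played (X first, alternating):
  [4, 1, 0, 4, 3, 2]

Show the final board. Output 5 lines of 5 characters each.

Answer: .....
.....
.....
....O
XOOXX

Derivation:
Move 1: X drops in col 4, lands at row 4
Move 2: O drops in col 1, lands at row 4
Move 3: X drops in col 0, lands at row 4
Move 4: O drops in col 4, lands at row 3
Move 5: X drops in col 3, lands at row 4
Move 6: O drops in col 2, lands at row 4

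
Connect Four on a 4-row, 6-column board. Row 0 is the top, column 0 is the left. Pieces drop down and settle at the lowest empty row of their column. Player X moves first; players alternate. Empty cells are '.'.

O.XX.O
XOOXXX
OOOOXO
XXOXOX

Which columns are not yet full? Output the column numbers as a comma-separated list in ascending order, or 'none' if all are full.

col 0: top cell = 'O' → FULL
col 1: top cell = '.' → open
col 2: top cell = 'X' → FULL
col 3: top cell = 'X' → FULL
col 4: top cell = '.' → open
col 5: top cell = 'O' → FULL

Answer: 1,4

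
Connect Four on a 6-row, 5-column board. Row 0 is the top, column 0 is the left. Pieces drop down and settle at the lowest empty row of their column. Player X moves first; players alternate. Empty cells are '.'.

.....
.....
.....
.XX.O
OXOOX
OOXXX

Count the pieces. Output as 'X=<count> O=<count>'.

X=7 O=6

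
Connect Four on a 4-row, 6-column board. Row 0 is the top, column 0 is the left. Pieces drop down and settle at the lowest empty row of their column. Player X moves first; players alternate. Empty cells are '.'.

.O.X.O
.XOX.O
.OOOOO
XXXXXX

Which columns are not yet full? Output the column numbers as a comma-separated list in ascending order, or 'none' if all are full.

Answer: 0,2,4

Derivation:
col 0: top cell = '.' → open
col 1: top cell = 'O' → FULL
col 2: top cell = '.' → open
col 3: top cell = 'X' → FULL
col 4: top cell = '.' → open
col 5: top cell = 'O' → FULL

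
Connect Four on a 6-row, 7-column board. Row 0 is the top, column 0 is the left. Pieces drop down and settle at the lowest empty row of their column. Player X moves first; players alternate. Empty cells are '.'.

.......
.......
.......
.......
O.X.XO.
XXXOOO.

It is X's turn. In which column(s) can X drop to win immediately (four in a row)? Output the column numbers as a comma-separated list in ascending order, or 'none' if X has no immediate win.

col 0: drop X → no win
col 1: drop X → no win
col 2: drop X → no win
col 3: drop X → no win
col 4: drop X → no win
col 5: drop X → no win
col 6: drop X → no win

Answer: none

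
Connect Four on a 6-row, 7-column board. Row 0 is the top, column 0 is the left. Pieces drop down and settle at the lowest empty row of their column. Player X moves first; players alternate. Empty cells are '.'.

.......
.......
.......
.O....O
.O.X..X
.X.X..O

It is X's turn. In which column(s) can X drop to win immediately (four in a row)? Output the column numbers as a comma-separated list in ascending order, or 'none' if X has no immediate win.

col 0: drop X → no win
col 1: drop X → no win
col 2: drop X → no win
col 3: drop X → no win
col 4: drop X → no win
col 5: drop X → no win
col 6: drop X → no win

Answer: none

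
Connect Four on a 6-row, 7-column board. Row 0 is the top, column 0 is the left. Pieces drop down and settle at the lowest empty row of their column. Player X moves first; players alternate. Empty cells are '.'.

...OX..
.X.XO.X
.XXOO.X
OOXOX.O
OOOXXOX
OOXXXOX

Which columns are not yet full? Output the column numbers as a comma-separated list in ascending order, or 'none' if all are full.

col 0: top cell = '.' → open
col 1: top cell = '.' → open
col 2: top cell = '.' → open
col 3: top cell = 'O' → FULL
col 4: top cell = 'X' → FULL
col 5: top cell = '.' → open
col 6: top cell = '.' → open

Answer: 0,1,2,5,6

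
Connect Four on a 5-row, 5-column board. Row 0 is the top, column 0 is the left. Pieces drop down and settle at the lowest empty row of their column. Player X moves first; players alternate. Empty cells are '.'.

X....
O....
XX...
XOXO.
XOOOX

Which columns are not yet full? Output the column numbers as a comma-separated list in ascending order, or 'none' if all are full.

Answer: 1,2,3,4

Derivation:
col 0: top cell = 'X' → FULL
col 1: top cell = '.' → open
col 2: top cell = '.' → open
col 3: top cell = '.' → open
col 4: top cell = '.' → open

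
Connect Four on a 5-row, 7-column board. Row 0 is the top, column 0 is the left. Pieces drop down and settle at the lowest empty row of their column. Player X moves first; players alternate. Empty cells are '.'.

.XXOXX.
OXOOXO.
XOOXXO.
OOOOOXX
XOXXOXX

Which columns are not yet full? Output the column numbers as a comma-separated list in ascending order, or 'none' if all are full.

Answer: 0,6

Derivation:
col 0: top cell = '.' → open
col 1: top cell = 'X' → FULL
col 2: top cell = 'X' → FULL
col 3: top cell = 'O' → FULL
col 4: top cell = 'X' → FULL
col 5: top cell = 'X' → FULL
col 6: top cell = '.' → open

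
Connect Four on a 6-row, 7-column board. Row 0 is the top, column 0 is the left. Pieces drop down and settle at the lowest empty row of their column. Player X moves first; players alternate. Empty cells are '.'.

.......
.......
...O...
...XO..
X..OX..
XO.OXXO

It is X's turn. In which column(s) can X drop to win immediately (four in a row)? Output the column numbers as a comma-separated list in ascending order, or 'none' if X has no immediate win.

col 0: drop X → no win
col 1: drop X → no win
col 2: drop X → no win
col 3: drop X → no win
col 4: drop X → no win
col 5: drop X → no win
col 6: drop X → no win

Answer: none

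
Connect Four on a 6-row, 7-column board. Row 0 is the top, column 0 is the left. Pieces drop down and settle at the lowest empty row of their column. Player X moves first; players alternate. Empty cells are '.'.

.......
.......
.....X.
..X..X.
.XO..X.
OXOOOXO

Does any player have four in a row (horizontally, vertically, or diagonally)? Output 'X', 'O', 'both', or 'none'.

X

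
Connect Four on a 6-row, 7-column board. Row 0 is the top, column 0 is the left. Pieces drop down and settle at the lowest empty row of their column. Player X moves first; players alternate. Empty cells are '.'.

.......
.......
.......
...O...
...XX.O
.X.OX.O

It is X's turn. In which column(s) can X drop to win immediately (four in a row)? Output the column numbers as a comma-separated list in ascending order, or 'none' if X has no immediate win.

col 0: drop X → no win
col 1: drop X → no win
col 2: drop X → no win
col 3: drop X → no win
col 4: drop X → no win
col 5: drop X → no win
col 6: drop X → no win

Answer: none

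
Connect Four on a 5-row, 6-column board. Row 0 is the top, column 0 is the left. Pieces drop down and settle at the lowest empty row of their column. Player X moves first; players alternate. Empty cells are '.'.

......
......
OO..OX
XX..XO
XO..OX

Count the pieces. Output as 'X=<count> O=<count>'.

X=6 O=6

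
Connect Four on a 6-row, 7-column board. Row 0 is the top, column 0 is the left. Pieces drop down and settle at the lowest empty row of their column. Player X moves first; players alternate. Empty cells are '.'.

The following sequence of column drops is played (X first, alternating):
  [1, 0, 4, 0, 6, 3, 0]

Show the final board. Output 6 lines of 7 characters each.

Answer: .......
.......
.......
X......
O......
OX.OX.X

Derivation:
Move 1: X drops in col 1, lands at row 5
Move 2: O drops in col 0, lands at row 5
Move 3: X drops in col 4, lands at row 5
Move 4: O drops in col 0, lands at row 4
Move 5: X drops in col 6, lands at row 5
Move 6: O drops in col 3, lands at row 5
Move 7: X drops in col 0, lands at row 3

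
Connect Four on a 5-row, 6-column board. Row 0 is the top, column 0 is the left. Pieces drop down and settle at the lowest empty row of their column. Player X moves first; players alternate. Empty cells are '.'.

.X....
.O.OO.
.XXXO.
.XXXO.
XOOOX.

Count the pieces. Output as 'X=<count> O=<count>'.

X=9 O=8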